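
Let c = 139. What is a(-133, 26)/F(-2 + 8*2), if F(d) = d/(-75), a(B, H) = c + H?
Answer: -12375/14 ≈ -883.93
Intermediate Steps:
a(B, H) = 139 + H
F(d) = -d/75 (F(d) = d*(-1/75) = -d/75)
a(-133, 26)/F(-2 + 8*2) = (139 + 26)/((-(-2 + 8*2)/75)) = 165/((-(-2 + 16)/75)) = 165/((-1/75*14)) = 165/(-14/75) = 165*(-75/14) = -12375/14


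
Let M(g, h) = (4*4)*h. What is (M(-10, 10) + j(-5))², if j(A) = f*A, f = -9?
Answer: 42025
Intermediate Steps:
j(A) = -9*A
M(g, h) = 16*h
(M(-10, 10) + j(-5))² = (16*10 - 9*(-5))² = (160 + 45)² = 205² = 42025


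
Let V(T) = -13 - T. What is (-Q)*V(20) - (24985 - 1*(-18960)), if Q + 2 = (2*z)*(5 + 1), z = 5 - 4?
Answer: -43615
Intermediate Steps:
z = 1
Q = 10 (Q = -2 + (2*1)*(5 + 1) = -2 + 2*6 = -2 + 12 = 10)
(-Q)*V(20) - (24985 - 1*(-18960)) = (-1*10)*(-13 - 1*20) - (24985 - 1*(-18960)) = -10*(-13 - 20) - (24985 + 18960) = -10*(-33) - 1*43945 = 330 - 43945 = -43615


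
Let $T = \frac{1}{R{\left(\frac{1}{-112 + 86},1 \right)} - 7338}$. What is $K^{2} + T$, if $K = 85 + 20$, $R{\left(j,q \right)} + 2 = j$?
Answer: $\frac{2104021999}{190841} \approx 11025.0$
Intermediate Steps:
$R{\left(j,q \right)} = -2 + j$
$T = - \frac{26}{190841}$ ($T = \frac{1}{\left(-2 + \frac{1}{-112 + 86}\right) - 7338} = \frac{1}{\left(-2 + \frac{1}{-26}\right) - 7338} = \frac{1}{\left(-2 - \frac{1}{26}\right) - 7338} = \frac{1}{- \frac{53}{26} - 7338} = \frac{1}{- \frac{190841}{26}} = - \frac{26}{190841} \approx -0.00013624$)
$K = 105$
$K^{2} + T = 105^{2} - \frac{26}{190841} = 11025 - \frac{26}{190841} = \frac{2104021999}{190841}$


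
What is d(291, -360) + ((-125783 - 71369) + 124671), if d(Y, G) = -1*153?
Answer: -72634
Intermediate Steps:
d(Y, G) = -153
d(291, -360) + ((-125783 - 71369) + 124671) = -153 + ((-125783 - 71369) + 124671) = -153 + (-197152 + 124671) = -153 - 72481 = -72634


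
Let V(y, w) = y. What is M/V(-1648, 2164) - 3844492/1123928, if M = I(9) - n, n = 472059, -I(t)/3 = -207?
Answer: 32720415353/115764584 ≈ 282.65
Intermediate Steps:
I(t) = 621 (I(t) = -3*(-207) = 621)
M = -471438 (M = 621 - 1*472059 = 621 - 472059 = -471438)
M/V(-1648, 2164) - 3844492/1123928 = -471438/(-1648) - 3844492/1123928 = -471438*(-1/1648) - 3844492*1/1123928 = 235719/824 - 961123/280982 = 32720415353/115764584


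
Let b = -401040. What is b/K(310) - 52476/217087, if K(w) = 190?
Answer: -8707054092/4124653 ≈ -2111.0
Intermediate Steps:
b/K(310) - 52476/217087 = -401040/190 - 52476/217087 = -401040*1/190 - 52476*1/217087 = -40104/19 - 52476/217087 = -8707054092/4124653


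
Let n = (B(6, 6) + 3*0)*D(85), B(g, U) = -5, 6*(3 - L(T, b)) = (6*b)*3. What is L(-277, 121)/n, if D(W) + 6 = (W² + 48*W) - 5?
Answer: 36/5647 ≈ 0.0063751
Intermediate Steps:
L(T, b) = 3 - 3*b (L(T, b) = 3 - 6*b*3/6 = 3 - 3*b)
D(W) = -11 + W² + 48*W (D(W) = -6 + ((W² + 48*W) - 5) = -6 + (-5 + W² + 48*W) = -11 + W² + 48*W)
n = -56470 (n = (-5 + 3*0)*(-11 + 85² + 48*85) = (-5 + 0)*(-11 + 7225 + 4080) = -5*11294 = -56470)
L(-277, 121)/n = (3 - 3*121)/(-56470) = (3 - 363)*(-1/56470) = -360*(-1/56470) = 36/5647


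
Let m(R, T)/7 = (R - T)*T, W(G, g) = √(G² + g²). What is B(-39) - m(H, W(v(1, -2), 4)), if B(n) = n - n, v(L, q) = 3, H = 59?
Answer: -1890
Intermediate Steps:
B(n) = 0
m(R, T) = 7*T*(R - T) (m(R, T) = 7*((R - T)*T) = 7*(T*(R - T)) = 7*T*(R - T))
B(-39) - m(H, W(v(1, -2), 4)) = 0 - 7*√(3² + 4²)*(59 - √(3² + 4²)) = 0 - 7*√(9 + 16)*(59 - √(9 + 16)) = 0 - 7*√25*(59 - √25) = 0 - 7*5*(59 - 1*5) = 0 - 7*5*(59 - 5) = 0 - 7*5*54 = 0 - 1*1890 = 0 - 1890 = -1890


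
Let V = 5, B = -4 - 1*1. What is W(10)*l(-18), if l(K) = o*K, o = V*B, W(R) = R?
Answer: 4500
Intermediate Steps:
B = -5 (B = -4 - 1 = -5)
o = -25 (o = 5*(-5) = -25)
l(K) = -25*K
W(10)*l(-18) = 10*(-25*(-18)) = 10*450 = 4500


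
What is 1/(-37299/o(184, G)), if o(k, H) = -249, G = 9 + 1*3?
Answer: 83/12433 ≈ 0.0066758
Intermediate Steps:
G = 12 (G = 9 + 3 = 12)
1/(-37299/o(184, G)) = 1/(-37299/(-249)) = 1/(-37299*(-1/249)) = 1/(12433/83) = 83/12433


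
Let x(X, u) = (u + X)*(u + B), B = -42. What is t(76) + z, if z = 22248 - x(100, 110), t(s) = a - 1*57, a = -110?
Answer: 7801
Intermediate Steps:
x(X, u) = (-42 + u)*(X + u) (x(X, u) = (u + X)*(u - 42) = (X + u)*(-42 + u) = (-42 + u)*(X + u))
t(s) = -167 (t(s) = -110 - 1*57 = -110 - 57 = -167)
z = 7968 (z = 22248 - (110**2 - 42*100 - 42*110 + 100*110) = 22248 - (12100 - 4200 - 4620 + 11000) = 22248 - 1*14280 = 22248 - 14280 = 7968)
t(76) + z = -167 + 7968 = 7801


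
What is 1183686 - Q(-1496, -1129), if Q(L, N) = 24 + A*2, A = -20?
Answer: 1183702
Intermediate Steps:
Q(L, N) = -16 (Q(L, N) = 24 - 20*2 = 24 - 40 = -16)
1183686 - Q(-1496, -1129) = 1183686 - 1*(-16) = 1183686 + 16 = 1183702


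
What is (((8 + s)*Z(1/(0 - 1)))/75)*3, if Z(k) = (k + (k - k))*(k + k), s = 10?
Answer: 36/25 ≈ 1.4400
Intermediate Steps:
Z(k) = 2*k² (Z(k) = (k + 0)*(2*k) = k*(2*k) = 2*k²)
(((8 + s)*Z(1/(0 - 1)))/75)*3 = (((8 + 10)*(2*(1/(0 - 1))²))/75)*3 = ((18*(2*(1/(-1))²))*(1/75))*3 = ((18*(2*(-1)²))*(1/75))*3 = ((18*(2*1))*(1/75))*3 = ((18*2)*(1/75))*3 = (36*(1/75))*3 = (12/25)*3 = 36/25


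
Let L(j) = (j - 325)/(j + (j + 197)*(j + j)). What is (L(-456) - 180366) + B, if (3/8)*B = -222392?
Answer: -5525250589/7144 ≈ -7.7341e+5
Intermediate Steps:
B = -1779136/3 (B = (8/3)*(-222392) = -1779136/3 ≈ -5.9305e+5)
L(j) = (-325 + j)/(j + 2*j*(197 + j)) (L(j) = (-325 + j)/(j + (197 + j)*(2*j)) = (-325 + j)/(j + 2*j*(197 + j)))
(L(-456) - 180366) + B = ((-325 - 456)/((-456)*(395 + 2*(-456))) - 180366) - 1779136/3 = (-1/456*(-781)/(395 - 912) - 180366) - 1779136/3 = (-1/456*(-781)/(-517) - 180366) - 1779136/3 = (-1/456*(-1/517)*(-781) - 180366) - 1779136/3 = (-71/21432 - 180366) - 1779136/3 = -3865604183/21432 - 1779136/3 = -5525250589/7144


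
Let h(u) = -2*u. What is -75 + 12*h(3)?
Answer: -147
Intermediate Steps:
-75 + 12*h(3) = -75 + 12*(-2*3) = -75 + 12*(-6) = -75 - 72 = -147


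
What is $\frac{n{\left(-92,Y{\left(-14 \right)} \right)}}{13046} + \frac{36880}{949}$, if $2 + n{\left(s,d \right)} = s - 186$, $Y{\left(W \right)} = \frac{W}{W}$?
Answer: $\frac{240435380}{6190327} \approx 38.841$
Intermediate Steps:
$Y{\left(W \right)} = 1$
$n{\left(s,d \right)} = -188 + s$ ($n{\left(s,d \right)} = -2 + \left(s - 186\right) = -2 + \left(-186 + s\right) = -188 + s$)
$\frac{n{\left(-92,Y{\left(-14 \right)} \right)}}{13046} + \frac{36880}{949} = \frac{-188 - 92}{13046} + \frac{36880}{949} = \left(-280\right) \frac{1}{13046} + 36880 \cdot \frac{1}{949} = - \frac{140}{6523} + \frac{36880}{949} = \frac{240435380}{6190327}$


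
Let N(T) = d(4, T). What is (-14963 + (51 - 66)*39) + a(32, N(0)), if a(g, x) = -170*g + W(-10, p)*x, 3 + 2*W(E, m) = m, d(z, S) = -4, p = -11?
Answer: -20960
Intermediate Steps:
N(T) = -4
W(E, m) = -3/2 + m/2
a(g, x) = -170*g - 7*x (a(g, x) = -170*g + (-3/2 + (½)*(-11))*x = -170*g + (-3/2 - 11/2)*x = -170*g - 7*x)
(-14963 + (51 - 66)*39) + a(32, N(0)) = (-14963 + (51 - 66)*39) + (-170*32 - 7*(-4)) = (-14963 - 15*39) + (-5440 + 28) = (-14963 - 585) - 5412 = -15548 - 5412 = -20960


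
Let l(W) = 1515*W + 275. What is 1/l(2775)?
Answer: 1/4204400 ≈ 2.3785e-7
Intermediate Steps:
l(W) = 275 + 1515*W
1/l(2775) = 1/(275 + 1515*2775) = 1/(275 + 4204125) = 1/4204400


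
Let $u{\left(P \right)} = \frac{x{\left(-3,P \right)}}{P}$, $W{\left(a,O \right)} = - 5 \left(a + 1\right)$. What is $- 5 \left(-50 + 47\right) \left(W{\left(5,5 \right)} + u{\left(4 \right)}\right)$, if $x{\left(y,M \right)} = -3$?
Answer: $- \frac{1845}{4} \approx -461.25$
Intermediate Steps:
$W{\left(a,O \right)} = -5 - 5 a$ ($W{\left(a,O \right)} = - 5 \left(1 + a\right) = -5 - 5 a$)
$u{\left(P \right)} = - \frac{3}{P}$
$- 5 \left(-50 + 47\right) \left(W{\left(5,5 \right)} + u{\left(4 \right)}\right) = - 5 \left(-50 + 47\right) \left(\left(-5 - 25\right) - \frac{3}{4}\right) = - 5 \left(- 3 \left(\left(-5 - 25\right) - \frac{3}{4}\right)\right) = - 5 \left(- 3 \left(-30 - \frac{3}{4}\right)\right) = - 5 \left(\left(-3\right) \left(- \frac{123}{4}\right)\right) = \left(-5\right) \frac{369}{4} = - \frac{1845}{4}$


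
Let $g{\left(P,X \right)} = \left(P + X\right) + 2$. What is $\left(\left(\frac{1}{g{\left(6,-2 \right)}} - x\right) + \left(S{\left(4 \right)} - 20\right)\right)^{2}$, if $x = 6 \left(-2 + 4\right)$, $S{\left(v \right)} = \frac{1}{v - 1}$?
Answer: $\frac{3969}{4} \approx 992.25$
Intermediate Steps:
$g{\left(P,X \right)} = 2 + P + X$
$S{\left(v \right)} = \frac{1}{-1 + v}$
$x = 12$ ($x = 6 \cdot 2 = 12$)
$\left(\left(\frac{1}{g{\left(6,-2 \right)}} - x\right) + \left(S{\left(4 \right)} - 20\right)\right)^{2} = \left(\left(\frac{1}{2 + 6 - 2} - 12\right) - \left(20 - \frac{1}{-1 + 4}\right)\right)^{2} = \left(\left(\frac{1}{6} - 12\right) - \left(20 - \frac{1}{3}\right)\right)^{2} = \left(\left(\frac{1}{6} - 12\right) + \left(\frac{1}{3} - 20\right)\right)^{2} = \left(- \frac{71}{6} - \frac{59}{3}\right)^{2} = \left(- \frac{63}{2}\right)^{2} = \frac{3969}{4}$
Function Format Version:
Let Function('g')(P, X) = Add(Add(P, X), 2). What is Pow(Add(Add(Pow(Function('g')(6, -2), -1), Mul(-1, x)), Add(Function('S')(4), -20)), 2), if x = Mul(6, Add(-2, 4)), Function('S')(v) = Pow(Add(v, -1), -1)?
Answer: Rational(3969, 4) ≈ 992.25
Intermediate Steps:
Function('g')(P, X) = Add(2, P, X)
Function('S')(v) = Pow(Add(-1, v), -1)
x = 12 (x = Mul(6, 2) = 12)
Pow(Add(Add(Pow(Function('g')(6, -2), -1), Mul(-1, x)), Add(Function('S')(4), -20)), 2) = Pow(Add(Add(Pow(Add(2, 6, -2), -1), Mul(-1, 12)), Add(Pow(Add(-1, 4), -1), -20)), 2) = Pow(Add(Add(Pow(6, -1), -12), Add(Pow(3, -1), -20)), 2) = Pow(Add(Add(Rational(1, 6), -12), Add(Rational(1, 3), -20)), 2) = Pow(Add(Rational(-71, 6), Rational(-59, 3)), 2) = Pow(Rational(-63, 2), 2) = Rational(3969, 4)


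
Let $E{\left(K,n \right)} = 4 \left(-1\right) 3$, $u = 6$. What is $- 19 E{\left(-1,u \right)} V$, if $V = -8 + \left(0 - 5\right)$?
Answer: $-2964$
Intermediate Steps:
$V = -13$ ($V = -8 + \left(0 - 5\right) = -8 - 5 = -13$)
$E{\left(K,n \right)} = -12$ ($E{\left(K,n \right)} = \left(-4\right) 3 = -12$)
$- 19 E{\left(-1,u \right)} V = \left(-19\right) \left(-12\right) \left(-13\right) = 228 \left(-13\right) = -2964$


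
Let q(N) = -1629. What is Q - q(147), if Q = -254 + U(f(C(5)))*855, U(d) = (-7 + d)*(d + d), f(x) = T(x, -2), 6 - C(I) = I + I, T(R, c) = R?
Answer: 76615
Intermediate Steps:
C(I) = 6 - 2*I (C(I) = 6 - (I + I) = 6 - 2*I)
f(x) = x
U(d) = 2*d*(-7 + d) (U(d) = (-7 + d)*(2*d) = 2*d*(-7 + d))
Q = 74986 (Q = -254 + (2*(6 - 2*5)*(-7 + (6 - 2*5)))*855 = -254 + (2*(6 - 10)*(-7 + (6 - 10)))*855 = -254 + (2*(-4)*(-7 - 4))*855 = -254 + (2*(-4)*(-11))*855 = -254 + 88*855 = -254 + 75240 = 74986)
Q - q(147) = 74986 - 1*(-1629) = 74986 + 1629 = 76615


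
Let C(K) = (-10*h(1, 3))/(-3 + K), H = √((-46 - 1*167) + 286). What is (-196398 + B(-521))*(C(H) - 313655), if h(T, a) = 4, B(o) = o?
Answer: 494119985345/8 + 984595*√73/8 ≈ 6.1766e+10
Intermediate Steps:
H = √73 (H = √((-46 - 167) + 286) = √(-213 + 286) = √73 ≈ 8.5440)
C(K) = -40/(-3 + K) (C(K) = (-10*4)/(-3 + K) = -40/(-3 + K))
(-196398 + B(-521))*(C(H) - 313655) = (-196398 - 521)*(-40/(-3 + √73) - 313655) = -196919*(-313655 - 40/(-3 + √73)) = 61764628945 + 7876760/(-3 + √73)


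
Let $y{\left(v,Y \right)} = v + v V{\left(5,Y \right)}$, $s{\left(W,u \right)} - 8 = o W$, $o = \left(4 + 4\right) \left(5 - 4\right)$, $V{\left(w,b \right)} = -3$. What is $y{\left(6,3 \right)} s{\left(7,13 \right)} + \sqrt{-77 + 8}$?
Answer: $-768 + i \sqrt{69} \approx -768.0 + 8.3066 i$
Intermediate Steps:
$o = 8$ ($o = 8 \cdot 1 = 8$)
$s{\left(W,u \right)} = 8 + 8 W$
$y{\left(v,Y \right)} = - 2 v$ ($y{\left(v,Y \right)} = v + v \left(-3\right) = v - 3 v = - 2 v$)
$y{\left(6,3 \right)} s{\left(7,13 \right)} + \sqrt{-77 + 8} = \left(-2\right) 6 \left(8 + 8 \cdot 7\right) + \sqrt{-77 + 8} = - 12 \left(8 + 56\right) + \sqrt{-69} = \left(-12\right) 64 + i \sqrt{69} = -768 + i \sqrt{69}$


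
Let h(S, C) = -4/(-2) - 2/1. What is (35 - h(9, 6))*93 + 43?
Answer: 3298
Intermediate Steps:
h(S, C) = 0 (h(S, C) = -4*(-½) - 2*1 = 2 - 2 = 0)
(35 - h(9, 6))*93 + 43 = (35 - 1*0)*93 + 43 = (35 + 0)*93 + 43 = 35*93 + 43 = 3255 + 43 = 3298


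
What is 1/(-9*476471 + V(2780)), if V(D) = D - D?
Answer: -1/4288239 ≈ -2.3320e-7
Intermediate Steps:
V(D) = 0
1/(-9*476471 + V(2780)) = 1/(-9*476471 + 0) = 1/(-4288239 + 0) = 1/(-4288239) = -1/4288239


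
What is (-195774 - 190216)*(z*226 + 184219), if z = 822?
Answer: -142812826090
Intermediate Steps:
(-195774 - 190216)*(z*226 + 184219) = (-195774 - 190216)*(822*226 + 184219) = -385990*(185772 + 184219) = -385990*369991 = -142812826090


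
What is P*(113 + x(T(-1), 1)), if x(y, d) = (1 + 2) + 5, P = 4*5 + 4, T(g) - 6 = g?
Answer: 2904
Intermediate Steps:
T(g) = 6 + g
P = 24 (P = 20 + 4 = 24)
x(y, d) = 8 (x(y, d) = 3 + 5 = 8)
P*(113 + x(T(-1), 1)) = 24*(113 + 8) = 24*121 = 2904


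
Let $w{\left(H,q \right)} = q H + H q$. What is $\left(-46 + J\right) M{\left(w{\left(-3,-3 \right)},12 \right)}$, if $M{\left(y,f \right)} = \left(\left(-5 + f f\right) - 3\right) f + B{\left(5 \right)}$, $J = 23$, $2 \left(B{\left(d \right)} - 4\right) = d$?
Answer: $- \frac{75371}{2} \approx -37686.0$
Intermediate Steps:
$B{\left(d \right)} = 4 + \frac{d}{2}$
$w{\left(H,q \right)} = 2 H q$ ($w{\left(H,q \right)} = H q + H q = 2 H q$)
$M{\left(y,f \right)} = \frac{13}{2} + f \left(-8 + f^{2}\right)$ ($M{\left(y,f \right)} = \left(\left(-5 + f f\right) - 3\right) f + \left(4 + \frac{1}{2} \cdot 5\right) = \left(\left(-5 + f^{2}\right) - 3\right) f + \left(4 + \frac{5}{2}\right) = \left(-8 + f^{2}\right) f + \frac{13}{2} = f \left(-8 + f^{2}\right) + \frac{13}{2} = \frac{13}{2} + f \left(-8 + f^{2}\right)$)
$\left(-46 + J\right) M{\left(w{\left(-3,-3 \right)},12 \right)} = \left(-46 + 23\right) \left(\frac{13}{2} + 12^{3} - 96\right) = - 23 \left(\frac{13}{2} + 1728 - 96\right) = \left(-23\right) \frac{3277}{2} = - \frac{75371}{2}$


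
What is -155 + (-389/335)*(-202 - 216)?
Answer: 110677/335 ≈ 330.38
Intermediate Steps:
-155 + (-389/335)*(-202 - 216) = -155 - 389*1/335*(-418) = -155 - 389/335*(-418) = -155 + 162602/335 = 110677/335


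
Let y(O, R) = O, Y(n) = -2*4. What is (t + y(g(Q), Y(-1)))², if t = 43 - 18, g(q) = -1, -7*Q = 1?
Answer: 576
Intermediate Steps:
Q = -⅐ (Q = -⅐*1 = -⅐ ≈ -0.14286)
Y(n) = -8
t = 25
(t + y(g(Q), Y(-1)))² = (25 - 1)² = 24² = 576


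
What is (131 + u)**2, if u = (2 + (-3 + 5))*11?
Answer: 30625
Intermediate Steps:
u = 44 (u = (2 + 2)*11 = 4*11 = 44)
(131 + u)**2 = (131 + 44)**2 = 175**2 = 30625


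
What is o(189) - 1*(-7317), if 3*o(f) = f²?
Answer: 19224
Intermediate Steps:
o(f) = f²/3
o(189) - 1*(-7317) = (⅓)*189² - 1*(-7317) = (⅓)*35721 + 7317 = 11907 + 7317 = 19224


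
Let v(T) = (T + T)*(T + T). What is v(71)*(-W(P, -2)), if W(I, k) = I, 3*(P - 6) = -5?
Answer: -262132/3 ≈ -87377.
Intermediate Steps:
P = 13/3 (P = 6 + (⅓)*(-5) = 6 - 5/3 = 13/3 ≈ 4.3333)
v(T) = 4*T² (v(T) = (2*T)*(2*T) = 4*T²)
v(71)*(-W(P, -2)) = (4*71²)*(-1*13/3) = (4*5041)*(-13/3) = 20164*(-13/3) = -262132/3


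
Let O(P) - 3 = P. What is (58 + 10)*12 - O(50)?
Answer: 763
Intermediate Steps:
O(P) = 3 + P
(58 + 10)*12 - O(50) = (58 + 10)*12 - (3 + 50) = 68*12 - 1*53 = 816 - 53 = 763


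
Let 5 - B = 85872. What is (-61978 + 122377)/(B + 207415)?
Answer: 20133/40516 ≈ 0.49691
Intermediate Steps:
B = -85867 (B = 5 - 1*85872 = 5 - 85872 = -85867)
(-61978 + 122377)/(B + 207415) = (-61978 + 122377)/(-85867 + 207415) = 60399/121548 = 60399*(1/121548) = 20133/40516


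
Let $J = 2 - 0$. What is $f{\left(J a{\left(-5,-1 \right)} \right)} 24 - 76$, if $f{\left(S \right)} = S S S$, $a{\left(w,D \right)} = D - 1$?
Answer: $-1612$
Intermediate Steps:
$a{\left(w,D \right)} = -1 + D$ ($a{\left(w,D \right)} = D - 1 = -1 + D$)
$J = 2$ ($J = 2 + 0 = 2$)
$f{\left(S \right)} = S^{3}$ ($f{\left(S \right)} = S^{2} S = S^{3}$)
$f{\left(J a{\left(-5,-1 \right)} \right)} 24 - 76 = \left(2 \left(-1 - 1\right)\right)^{3} \cdot 24 - 76 = \left(2 \left(-2\right)\right)^{3} \cdot 24 - 76 = \left(-4\right)^{3} \cdot 24 - 76 = \left(-64\right) 24 - 76 = -1536 - 76 = -1612$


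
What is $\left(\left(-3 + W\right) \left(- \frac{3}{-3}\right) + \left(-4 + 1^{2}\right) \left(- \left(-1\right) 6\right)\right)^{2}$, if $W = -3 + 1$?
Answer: $529$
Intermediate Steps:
$W = -2$
$\left(\left(-3 + W\right) \left(- \frac{3}{-3}\right) + \left(-4 + 1^{2}\right) \left(- \left(-1\right) 6\right)\right)^{2} = \left(\left(-3 - 2\right) \left(- \frac{3}{-3}\right) + \left(-4 + 1^{2}\right) \left(- \left(-1\right) 6\right)\right)^{2} = \left(- 5 \left(\left(-3\right) \left(- \frac{1}{3}\right)\right) + \left(-4 + 1\right) \left(\left(-1\right) \left(-6\right)\right)\right)^{2} = \left(\left(-5\right) 1 - 18\right)^{2} = \left(-5 - 18\right)^{2} = \left(-23\right)^{2} = 529$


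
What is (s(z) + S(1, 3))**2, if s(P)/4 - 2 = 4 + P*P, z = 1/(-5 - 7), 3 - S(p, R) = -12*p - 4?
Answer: 2399401/1296 ≈ 1851.4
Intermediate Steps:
S(p, R) = 7 + 12*p (S(p, R) = 3 - (-12*p - 4) = 3 - (-4 - 12*p) = 3 + (4 + 12*p) = 7 + 12*p)
z = -1/12 (z = 1/(-12) = -1/12 ≈ -0.083333)
s(P) = 24 + 4*P**2 (s(P) = 8 + 4*(4 + P*P) = 8 + 4*(4 + P**2) = 8 + (16 + 4*P**2) = 24 + 4*P**2)
(s(z) + S(1, 3))**2 = ((24 + 4*(-1/12)**2) + (7 + 12*1))**2 = ((24 + 4*(1/144)) + (7 + 12))**2 = ((24 + 1/36) + 19)**2 = (865/36 + 19)**2 = (1549/36)**2 = 2399401/1296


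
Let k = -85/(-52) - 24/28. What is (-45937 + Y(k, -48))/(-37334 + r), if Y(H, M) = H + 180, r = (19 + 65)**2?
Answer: 16655265/11021192 ≈ 1.5112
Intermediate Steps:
r = 7056 (r = 84**2 = 7056)
k = 283/364 (k = -85*(-1/52) - 24*1/28 = 85/52 - 6/7 = 283/364 ≈ 0.77747)
Y(H, M) = 180 + H
(-45937 + Y(k, -48))/(-37334 + r) = (-45937 + (180 + 283/364))/(-37334 + 7056) = (-45937 + 65803/364)/(-30278) = -16655265/364*(-1/30278) = 16655265/11021192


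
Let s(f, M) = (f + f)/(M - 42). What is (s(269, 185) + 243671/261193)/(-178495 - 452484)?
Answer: -175366787/23567443606421 ≈ -7.4411e-6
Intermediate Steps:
s(f, M) = 2*f/(-42 + M) (s(f, M) = (2*f)/(-42 + M) = 2*f/(-42 + M))
(s(269, 185) + 243671/261193)/(-178495 - 452484) = (2*269/(-42 + 185) + 243671/261193)/(-178495 - 452484) = (2*269/143 + 243671*(1/261193))/(-630979) = (2*269*(1/143) + 243671/261193)*(-1/630979) = (538/143 + 243671/261193)*(-1/630979) = (175366787/37350599)*(-1/630979) = -175366787/23567443606421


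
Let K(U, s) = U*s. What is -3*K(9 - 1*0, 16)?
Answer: -432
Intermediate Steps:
-3*K(9 - 1*0, 16) = -3*(9 - 1*0)*16 = -3*(9 + 0)*16 = -27*16 = -3*144 = -432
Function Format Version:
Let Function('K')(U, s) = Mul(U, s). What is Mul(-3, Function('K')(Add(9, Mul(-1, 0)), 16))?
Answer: -432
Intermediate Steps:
Mul(-3, Function('K')(Add(9, Mul(-1, 0)), 16)) = Mul(-3, Mul(Add(9, Mul(-1, 0)), 16)) = Mul(-3, Mul(Add(9, 0), 16)) = Mul(-3, Mul(9, 16)) = Mul(-3, 144) = -432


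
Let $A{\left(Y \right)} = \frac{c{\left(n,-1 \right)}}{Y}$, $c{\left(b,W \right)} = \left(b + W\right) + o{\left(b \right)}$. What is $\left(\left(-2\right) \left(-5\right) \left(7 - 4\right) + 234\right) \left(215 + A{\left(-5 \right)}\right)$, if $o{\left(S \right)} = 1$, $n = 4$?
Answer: $\frac{282744}{5} \approx 56549.0$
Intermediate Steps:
$c{\left(b,W \right)} = 1 + W + b$ ($c{\left(b,W \right)} = \left(b + W\right) + 1 = \left(W + b\right) + 1 = 1 + W + b$)
$A{\left(Y \right)} = \frac{4}{Y}$ ($A{\left(Y \right)} = \frac{1 - 1 + 4}{Y} = \frac{4}{Y}$)
$\left(\left(-2\right) \left(-5\right) \left(7 - 4\right) + 234\right) \left(215 + A{\left(-5 \right)}\right) = \left(\left(-2\right) \left(-5\right) \left(7 - 4\right) + 234\right) \left(215 + \frac{4}{-5}\right) = \left(10 \cdot 3 + 234\right) \left(215 + 4 \left(- \frac{1}{5}\right)\right) = \left(30 + 234\right) \left(215 - \frac{4}{5}\right) = 264 \cdot \frac{1071}{5} = \frac{282744}{5}$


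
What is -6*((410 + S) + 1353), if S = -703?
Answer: -6360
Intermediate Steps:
-6*((410 + S) + 1353) = -6*((410 - 703) + 1353) = -6*(-293 + 1353) = -6*1060 = -6360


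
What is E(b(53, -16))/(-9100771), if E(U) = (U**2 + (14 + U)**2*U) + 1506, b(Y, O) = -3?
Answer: -1152/9100771 ≈ -0.00012658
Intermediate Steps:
E(U) = 1506 + U**2 + U*(14 + U)**2 (E(U) = (U**2 + U*(14 + U)**2) + 1506 = 1506 + U**2 + U*(14 + U)**2)
E(b(53, -16))/(-9100771) = (1506 + (-3)**2 - 3*(14 - 3)**2)/(-9100771) = (1506 + 9 - 3*11**2)*(-1/9100771) = (1506 + 9 - 3*121)*(-1/9100771) = (1506 + 9 - 363)*(-1/9100771) = 1152*(-1/9100771) = -1152/9100771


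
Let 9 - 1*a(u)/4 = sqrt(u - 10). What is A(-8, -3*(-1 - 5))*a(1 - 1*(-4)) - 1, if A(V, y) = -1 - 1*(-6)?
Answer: 179 - 20*I*sqrt(5) ≈ 179.0 - 44.721*I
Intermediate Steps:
A(V, y) = 5 (A(V, y) = -1 + 6 = 5)
a(u) = 36 - 4*sqrt(-10 + u) (a(u) = 36 - 4*sqrt(u - 10) = 36 - 4*sqrt(-10 + u))
A(-8, -3*(-1 - 5))*a(1 - 1*(-4)) - 1 = 5*(36 - 4*sqrt(-10 + (1 - 1*(-4)))) - 1 = 5*(36 - 4*sqrt(-10 + (1 + 4))) - 1 = 5*(36 - 4*sqrt(-10 + 5)) - 1 = 5*(36 - 4*I*sqrt(5)) - 1 = (180 - 20*I*sqrt(5)) - 1 = 179 - 20*I*sqrt(5)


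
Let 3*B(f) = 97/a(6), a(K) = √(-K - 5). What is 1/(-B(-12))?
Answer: -3*I*√11/97 ≈ -0.10258*I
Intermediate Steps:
a(K) = √(-5 - K)
B(f) = -97*I*√11/33 (B(f) = (97/(√(-5 - 1*6)))/3 = (97/(√(-5 - 6)))/3 = (97/(√(-11)))/3 = (97/((I*√11)))/3 = (97*(-I*√11/11))/3 = (-97*I*√11/11)/3 = -97*I*√11/33)
1/(-B(-12)) = 1/(-(-97)*I*√11/33) = 1/(97*I*√11/33) = -3*I*√11/97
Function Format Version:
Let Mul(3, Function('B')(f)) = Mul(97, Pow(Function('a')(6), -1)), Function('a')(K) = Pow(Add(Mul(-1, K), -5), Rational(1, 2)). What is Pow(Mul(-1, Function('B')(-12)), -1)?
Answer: Mul(Rational(-3, 97), I, Pow(11, Rational(1, 2))) ≈ Mul(-0.10258, I)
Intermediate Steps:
Function('a')(K) = Pow(Add(-5, Mul(-1, K)), Rational(1, 2))
Function('B')(f) = Mul(Rational(-97, 33), I, Pow(11, Rational(1, 2))) (Function('B')(f) = Mul(Rational(1, 3), Mul(97, Pow(Pow(Add(-5, Mul(-1, 6)), Rational(1, 2)), -1))) = Mul(Rational(1, 3), Mul(97, Pow(Pow(Add(-5, -6), Rational(1, 2)), -1))) = Mul(Rational(1, 3), Mul(97, Pow(Pow(-11, Rational(1, 2)), -1))) = Mul(Rational(1, 3), Mul(97, Pow(Mul(I, Pow(11, Rational(1, 2))), -1))) = Mul(Rational(1, 3), Mul(97, Mul(Rational(-1, 11), I, Pow(11, Rational(1, 2))))) = Mul(Rational(1, 3), Mul(Rational(-97, 11), I, Pow(11, Rational(1, 2)))) = Mul(Rational(-97, 33), I, Pow(11, Rational(1, 2))))
Pow(Mul(-1, Function('B')(-12)), -1) = Pow(Mul(-1, Mul(Rational(-97, 33), I, Pow(11, Rational(1, 2)))), -1) = Pow(Mul(Rational(97, 33), I, Pow(11, Rational(1, 2))), -1) = Mul(Rational(-3, 97), I, Pow(11, Rational(1, 2)))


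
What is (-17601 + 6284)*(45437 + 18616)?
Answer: -724887801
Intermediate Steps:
(-17601 + 6284)*(45437 + 18616) = -11317*64053 = -724887801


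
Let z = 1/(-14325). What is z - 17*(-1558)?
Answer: 379411949/14325 ≈ 26486.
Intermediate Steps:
z = -1/14325 ≈ -6.9808e-5
z - 17*(-1558) = -1/14325 - 17*(-1558) = -1/14325 + 26486 = 379411949/14325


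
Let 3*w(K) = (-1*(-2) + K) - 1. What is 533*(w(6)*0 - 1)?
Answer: -533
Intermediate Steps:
w(K) = ⅓ + K/3 (w(K) = ((-1*(-2) + K) - 1)/3 = ((2 + K) - 1)/3 = (1 + K)/3 = ⅓ + K/3)
533*(w(6)*0 - 1) = 533*((⅓ + (⅓)*6)*0 - 1) = 533*((⅓ + 2)*0 - 1) = 533*((7/3)*0 - 1) = 533*(0 - 1) = 533*(-1) = -533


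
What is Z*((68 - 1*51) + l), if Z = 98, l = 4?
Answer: 2058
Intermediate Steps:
Z*((68 - 1*51) + l) = 98*((68 - 1*51) + 4) = 98*((68 - 51) + 4) = 98*(17 + 4) = 98*21 = 2058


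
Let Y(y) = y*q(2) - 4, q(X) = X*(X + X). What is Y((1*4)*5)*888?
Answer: 138528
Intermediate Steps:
q(X) = 2*X² (q(X) = X*(2*X) = 2*X²)
Y(y) = -4 + 8*y (Y(y) = y*(2*2²) - 4 = y*(2*4) - 4 = y*8 - 4 = 8*y - 4 = -4 + 8*y)
Y((1*4)*5)*888 = (-4 + 8*((1*4)*5))*888 = (-4 + 8*(4*5))*888 = (-4 + 8*20)*888 = (-4 + 160)*888 = 156*888 = 138528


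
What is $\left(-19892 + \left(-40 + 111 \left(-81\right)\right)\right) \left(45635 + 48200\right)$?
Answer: $-2713989705$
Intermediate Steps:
$\left(-19892 + \left(-40 + 111 \left(-81\right)\right)\right) \left(45635 + 48200\right) = \left(-19892 - 9031\right) 93835 = \left(-28923\right) 93835 = -2713989705$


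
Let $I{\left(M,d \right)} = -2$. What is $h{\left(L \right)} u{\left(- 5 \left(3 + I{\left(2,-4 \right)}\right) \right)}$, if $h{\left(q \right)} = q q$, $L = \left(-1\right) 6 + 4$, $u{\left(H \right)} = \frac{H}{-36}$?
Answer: $\frac{5}{9} \approx 0.55556$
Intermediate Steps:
$u{\left(H \right)} = - \frac{H}{36}$ ($u{\left(H \right)} = H \left(- \frac{1}{36}\right) = - \frac{H}{36}$)
$L = -2$ ($L = -6 + 4 = -2$)
$h{\left(q \right)} = q^{2}$
$h{\left(L \right)} u{\left(- 5 \left(3 + I{\left(2,-4 \right)}\right) \right)} = \left(-2\right)^{2} \left(- \frac{\left(-5\right) \left(3 - 2\right)}{36}\right) = 4 \left(- \frac{\left(-5\right) 1}{36}\right) = 4 \left(\left(- \frac{1}{36}\right) \left(-5\right)\right) = 4 \cdot \frac{5}{36} = \frac{5}{9}$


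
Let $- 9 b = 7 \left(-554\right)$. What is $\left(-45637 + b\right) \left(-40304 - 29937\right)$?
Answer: $\frac{28577902055}{9} \approx 3.1753 \cdot 10^{9}$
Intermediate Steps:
$b = \frac{3878}{9}$ ($b = - \frac{7 \left(-554\right)}{9} = \left(- \frac{1}{9}\right) \left(-3878\right) = \frac{3878}{9} \approx 430.89$)
$\left(-45637 + b\right) \left(-40304 - 29937\right) = \left(-45637 + \frac{3878}{9}\right) \left(-40304 - 29937\right) = \left(- \frac{406855}{9}\right) \left(-70241\right) = \frac{28577902055}{9}$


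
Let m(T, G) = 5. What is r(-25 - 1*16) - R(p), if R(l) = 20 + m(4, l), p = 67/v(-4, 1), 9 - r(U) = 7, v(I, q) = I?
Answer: -23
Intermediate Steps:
r(U) = 2 (r(U) = 9 - 1*7 = 9 - 7 = 2)
p = -67/4 (p = 67/(-4) = 67*(-¼) = -67/4 ≈ -16.750)
R(l) = 25 (R(l) = 20 + 5 = 25)
r(-25 - 1*16) - R(p) = 2 - 1*25 = 2 - 25 = -23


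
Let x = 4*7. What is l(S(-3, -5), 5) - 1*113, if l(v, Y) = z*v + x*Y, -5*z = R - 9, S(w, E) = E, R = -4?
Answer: 14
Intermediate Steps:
z = 13/5 (z = -(-4 - 9)/5 = -⅕*(-13) = 13/5 ≈ 2.6000)
x = 28
l(v, Y) = 28*Y + 13*v/5 (l(v, Y) = 13*v/5 + 28*Y = 28*Y + 13*v/5)
l(S(-3, -5), 5) - 1*113 = (28*5 + (13/5)*(-5)) - 1*113 = (140 - 13) - 113 = 127 - 113 = 14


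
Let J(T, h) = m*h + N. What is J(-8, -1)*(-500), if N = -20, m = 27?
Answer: 23500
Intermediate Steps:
J(T, h) = -20 + 27*h (J(T, h) = 27*h - 20 = -20 + 27*h)
J(-8, -1)*(-500) = (-20 + 27*(-1))*(-500) = (-20 - 27)*(-500) = -47*(-500) = 23500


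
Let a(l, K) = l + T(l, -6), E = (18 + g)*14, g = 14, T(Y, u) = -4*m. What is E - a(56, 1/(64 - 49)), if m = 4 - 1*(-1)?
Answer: 412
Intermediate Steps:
m = 5 (m = 4 + 1 = 5)
T(Y, u) = -20 (T(Y, u) = -4*5 = -20)
E = 448 (E = (18 + 14)*14 = 32*14 = 448)
a(l, K) = -20 + l (a(l, K) = l - 20 = -20 + l)
E - a(56, 1/(64 - 49)) = 448 - (-20 + 56) = 448 - 1*36 = 448 - 36 = 412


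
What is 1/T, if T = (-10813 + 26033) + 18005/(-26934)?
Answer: 26934/409917475 ≈ 6.5706e-5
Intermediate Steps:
T = 409917475/26934 (T = 15220 + 18005*(-1/26934) = 15220 - 18005/26934 = 409917475/26934 ≈ 15219.)
1/T = 1/(409917475/26934) = 26934/409917475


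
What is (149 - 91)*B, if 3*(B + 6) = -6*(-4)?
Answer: 116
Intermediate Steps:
B = 2 (B = -6 + (-6*(-4))/3 = -6 + (⅓)*24 = -6 + 8 = 2)
(149 - 91)*B = (149 - 91)*2 = 58*2 = 116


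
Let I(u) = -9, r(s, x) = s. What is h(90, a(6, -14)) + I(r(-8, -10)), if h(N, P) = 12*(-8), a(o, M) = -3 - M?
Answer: -105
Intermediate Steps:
h(N, P) = -96
h(90, a(6, -14)) + I(r(-8, -10)) = -96 - 9 = -105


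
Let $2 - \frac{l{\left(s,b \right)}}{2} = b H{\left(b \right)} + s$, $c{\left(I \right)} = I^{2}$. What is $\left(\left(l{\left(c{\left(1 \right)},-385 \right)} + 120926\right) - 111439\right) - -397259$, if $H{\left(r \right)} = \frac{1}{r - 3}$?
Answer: $\frac{78908727}{194} \approx 4.0675 \cdot 10^{5}$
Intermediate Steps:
$H{\left(r \right)} = \frac{1}{-3 + r}$
$l{\left(s,b \right)} = 4 - 2 s - \frac{2 b}{-3 + b}$ ($l{\left(s,b \right)} = 4 - 2 \left(\frac{b}{-3 + b} + s\right) = 4 - 2 \left(s + \frac{b}{-3 + b}\right) = 4 - \left(2 s + \frac{2 b}{-3 + b}\right) = 4 - 2 s - \frac{2 b}{-3 + b}$)
$\left(\left(l{\left(c{\left(1 \right)},-385 \right)} + 120926\right) - 111439\right) - -397259 = \left(\left(\frac{2 \left(\left(-1\right) \left(-385\right) + \left(-3 - 385\right) \left(2 - 1^{2}\right)\right)}{-3 - 385} + 120926\right) - 111439\right) - -397259 = \left(\left(\frac{2 \left(385 - 388 \left(2 - 1\right)\right)}{-388} + 120926\right) - 111439\right) + 397259 = \left(\left(2 \left(- \frac{1}{388}\right) \left(385 - 388 \left(2 - 1\right)\right) + 120926\right) - 111439\right) + 397259 = \left(\left(2 \left(- \frac{1}{388}\right) \left(385 - 388\right) + 120926\right) - 111439\right) + 397259 = \left(\left(2 \left(- \frac{1}{388}\right) \left(-3\right) + 120926\right) - 111439\right) + 397259 = \left(\left(\frac{3}{194} + 120926\right) - 111439\right) + 397259 = \left(\frac{23459647}{194} - 111439\right) + 397259 = \frac{1840481}{194} + 397259 = \frac{78908727}{194}$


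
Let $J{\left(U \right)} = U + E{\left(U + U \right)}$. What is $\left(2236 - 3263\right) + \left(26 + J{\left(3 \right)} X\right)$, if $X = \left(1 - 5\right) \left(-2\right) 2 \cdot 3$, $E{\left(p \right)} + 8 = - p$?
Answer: $-1529$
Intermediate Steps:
$E{\left(p \right)} = -8 - p$
$J{\left(U \right)} = -8 - U$ ($J{\left(U \right)} = U - \left(8 + 2 U\right) = -8 - U$)
$X = 48$ ($X = - 4 \left(\left(-4\right) 3\right) = \left(-4\right) \left(-12\right) = 48$)
$\left(2236 - 3263\right) + \left(26 + J{\left(3 \right)} X\right) = \left(2236 - 3263\right) + \left(26 + \left(-8 - 3\right) 48\right) = -1027 + \left(26 + \left(-8 - 3\right) 48\right) = -1027 + \left(26 - 528\right) = -1027 - 502 = -1529$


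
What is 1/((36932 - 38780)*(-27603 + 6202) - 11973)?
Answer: 1/39537075 ≈ 2.5293e-8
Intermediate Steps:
1/((36932 - 38780)*(-27603 + 6202) - 11973) = 1/(-1848*(-21401) - 11973) = 1/(39549048 - 11973) = 1/39537075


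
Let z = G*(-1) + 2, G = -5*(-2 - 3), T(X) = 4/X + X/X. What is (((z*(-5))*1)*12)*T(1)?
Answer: 6900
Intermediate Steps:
T(X) = 1 + 4/X (T(X) = 4/X + 1 = 1 + 4/X)
G = 25 (G = -5*(-5) = 25)
z = -23 (z = 25*(-1) + 2 = -25 + 2 = -23)
(((z*(-5))*1)*12)*T(1) = ((-23*(-5)*1)*12)*((4 + 1)/1) = ((115*1)*12)*(1*5) = (115*12)*5 = 1380*5 = 6900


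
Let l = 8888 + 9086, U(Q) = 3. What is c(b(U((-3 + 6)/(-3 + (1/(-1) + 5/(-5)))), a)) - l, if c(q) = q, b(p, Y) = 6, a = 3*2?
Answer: -17968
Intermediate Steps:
a = 6
l = 17974
c(b(U((-3 + 6)/(-3 + (1/(-1) + 5/(-5)))), a)) - l = 6 - 1*17974 = 6 - 17974 = -17968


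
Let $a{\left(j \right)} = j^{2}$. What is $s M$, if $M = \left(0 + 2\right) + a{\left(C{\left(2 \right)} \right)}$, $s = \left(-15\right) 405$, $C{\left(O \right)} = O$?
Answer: $-36450$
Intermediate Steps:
$s = -6075$
$M = 6$ ($M = \left(0 + 2\right) + 2^{2} = 2 + 4 = 6$)
$s M = \left(-6075\right) 6 = -36450$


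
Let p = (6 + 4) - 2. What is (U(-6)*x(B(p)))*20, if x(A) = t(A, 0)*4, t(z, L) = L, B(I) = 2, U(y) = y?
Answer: 0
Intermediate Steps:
p = 8 (p = 10 - 2 = 8)
x(A) = 0 (x(A) = 0*4 = 0)
(U(-6)*x(B(p)))*20 = -6*0*20 = 0*20 = 0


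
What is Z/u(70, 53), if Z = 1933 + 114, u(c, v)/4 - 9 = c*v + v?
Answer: 89/656 ≈ 0.13567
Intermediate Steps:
u(c, v) = 36 + 4*v + 4*c*v (u(c, v) = 36 + 4*(c*v + v) = 36 + 4*(v + c*v) = 36 + (4*v + 4*c*v) = 36 + 4*v + 4*c*v)
Z = 2047
Z/u(70, 53) = 2047/(36 + 4*53 + 4*70*53) = 2047/(36 + 212 + 14840) = 2047/15088 = 2047*(1/15088) = 89/656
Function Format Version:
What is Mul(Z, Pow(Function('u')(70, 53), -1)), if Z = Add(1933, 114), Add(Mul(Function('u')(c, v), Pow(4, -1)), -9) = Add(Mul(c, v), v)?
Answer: Rational(89, 656) ≈ 0.13567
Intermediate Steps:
Function('u')(c, v) = Add(36, Mul(4, v), Mul(4, c, v)) (Function('u')(c, v) = Add(36, Mul(4, Add(Mul(c, v), v))) = Add(36, Mul(4, Add(v, Mul(c, v)))) = Add(36, Add(Mul(4, v), Mul(4, c, v))) = Add(36, Mul(4, v), Mul(4, c, v)))
Z = 2047
Mul(Z, Pow(Function('u')(70, 53), -1)) = Mul(2047, Pow(Add(36, Mul(4, 53), Mul(4, 70, 53)), -1)) = Mul(2047, Pow(Add(36, 212, 14840), -1)) = Mul(2047, Pow(15088, -1)) = Mul(2047, Rational(1, 15088)) = Rational(89, 656)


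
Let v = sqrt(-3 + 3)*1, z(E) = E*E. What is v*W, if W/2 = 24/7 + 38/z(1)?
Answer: 0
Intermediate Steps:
z(E) = E**2
v = 0 (v = sqrt(0)*1 = 0*1 = 0)
W = 580/7 (W = 2*(24/7 + 38/(1**2)) = 2*(24*(1/7) + 38/1) = 2*(24/7 + 38*1) = 2*(24/7 + 38) = 2*(290/7) = 580/7 ≈ 82.857)
v*W = 0*(580/7) = 0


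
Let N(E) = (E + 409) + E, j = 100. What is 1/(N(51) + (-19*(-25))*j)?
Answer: 1/48011 ≈ 2.0829e-5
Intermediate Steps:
N(E) = 409 + 2*E (N(E) = (409 + E) + E = 409 + 2*E)
1/(N(51) + (-19*(-25))*j) = 1/((409 + 2*51) - 19*(-25)*100) = 1/((409 + 102) + 475*100) = 1/(511 + 47500) = 1/48011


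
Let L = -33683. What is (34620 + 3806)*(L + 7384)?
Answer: -1010565374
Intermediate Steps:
(34620 + 3806)*(L + 7384) = (34620 + 3806)*(-33683 + 7384) = 38426*(-26299) = -1010565374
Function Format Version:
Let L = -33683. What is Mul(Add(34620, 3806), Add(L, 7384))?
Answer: -1010565374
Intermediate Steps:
Mul(Add(34620, 3806), Add(L, 7384)) = Mul(Add(34620, 3806), Add(-33683, 7384)) = Mul(38426, -26299) = -1010565374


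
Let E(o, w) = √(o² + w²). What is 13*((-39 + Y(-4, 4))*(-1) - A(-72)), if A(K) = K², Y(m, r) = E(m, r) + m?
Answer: -66833 - 52*√2 ≈ -66907.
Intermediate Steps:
Y(m, r) = m + √(m² + r²) (Y(m, r) = √(m² + r²) + m = m + √(m² + r²))
13*((-39 + Y(-4, 4))*(-1) - A(-72)) = 13*((-39 + (-4 + √((-4)² + 4²)))*(-1) - 1*(-72)²) = 13*((-39 + (-4 + √(16 + 16)))*(-1) - 1*5184) = 13*((-39 + (-4 + √32))*(-1) - 5184) = 13*((-39 + (-4 + 4*√2))*(-1) - 5184) = 13*((-43 + 4*√2)*(-1) - 5184) = 13*((43 - 4*√2) - 5184) = 13*(-5141 - 4*√2) = -66833 - 52*√2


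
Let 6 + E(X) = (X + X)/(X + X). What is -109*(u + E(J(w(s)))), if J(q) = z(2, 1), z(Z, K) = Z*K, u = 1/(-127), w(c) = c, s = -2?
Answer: 69324/127 ≈ 545.86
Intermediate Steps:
u = -1/127 ≈ -0.0078740
z(Z, K) = K*Z
J(q) = 2 (J(q) = 1*2 = 2)
E(X) = -5 (E(X) = -6 + (X + X)/(X + X) = -6 + (2*X)/((2*X)) = -6 + (2*X)*(1/(2*X)) = -6 + 1 = -5)
-109*(u + E(J(w(s)))) = -109*(-1/127 - 5) = -109*(-636/127) = 69324/127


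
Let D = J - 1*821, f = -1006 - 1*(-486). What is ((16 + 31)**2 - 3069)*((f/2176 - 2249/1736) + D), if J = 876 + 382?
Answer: -5526127155/14756 ≈ -3.7450e+5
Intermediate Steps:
J = 1258
f = -520 (f = -1006 + 486 = -520)
D = 437 (D = 1258 - 1*821 = 1258 - 821 = 437)
((16 + 31)**2 - 3069)*((f/2176 - 2249/1736) + D) = ((16 + 31)**2 - 3069)*((-520/2176 - 2249/1736) + 437) = (47**2 - 3069)*((-520*1/2176 - 2249*1/1736) + 437) = (2209 - 3069)*((-65/272 - 2249/1736) + 437) = -860*(-90571/59024 + 437) = -860*25702917/59024 = -5526127155/14756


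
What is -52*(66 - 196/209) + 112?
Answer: -683688/209 ≈ -3271.2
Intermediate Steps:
-52*(66 - 196/209) + 112 = -52*13598/209 + 112 = -707096/209 + 112 = -683688/209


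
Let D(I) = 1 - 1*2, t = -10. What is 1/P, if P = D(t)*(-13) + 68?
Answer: 1/81 ≈ 0.012346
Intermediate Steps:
D(I) = -1 (D(I) = 1 - 2 = -1)
P = 81 (P = -1*(-13) + 68 = 13 + 68 = 81)
1/P = 1/81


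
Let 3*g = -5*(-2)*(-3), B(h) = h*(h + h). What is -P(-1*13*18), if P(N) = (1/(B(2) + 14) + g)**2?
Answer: -47961/484 ≈ -99.093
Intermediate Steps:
B(h) = 2*h**2 (B(h) = h*(2*h) = 2*h**2)
g = -10 (g = (-5*(-2)*(-3))/3 = (10*(-3))/3 = (1/3)*(-30) = -10)
P(N) = 47961/484 (P(N) = (1/(2*2**2 + 14) - 10)**2 = (1/(2*4 + 14) - 10)**2 = (1/(8 + 14) - 10)**2 = (1/22 - 10)**2 = (-219/22)**2 = 47961/484)
-P(-1*13*18) = -1*47961/484 = -47961/484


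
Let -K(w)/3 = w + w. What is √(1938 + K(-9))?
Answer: 2*√498 ≈ 44.632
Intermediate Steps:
K(w) = -6*w (K(w) = -3*(w + w) = -6*w)
√(1938 + K(-9)) = √(1938 - 6*(-9)) = √(1938 + 54) = √1992 = 2*√498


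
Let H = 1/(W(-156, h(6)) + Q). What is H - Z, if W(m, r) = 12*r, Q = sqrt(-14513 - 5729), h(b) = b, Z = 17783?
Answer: (-17783*sqrt(20242) + 1280375*I)/(sqrt(20242) - 72*I) ≈ -17783.0 - 0.0055962*I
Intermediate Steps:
Q = I*sqrt(20242) (Q = sqrt(-20242) = I*sqrt(20242) ≈ 142.27*I)
H = 1/(72 + I*sqrt(20242)) (H = 1/(12*6 + I*sqrt(20242)) = 1/(72 + I*sqrt(20242)) ≈ 0.0028317 - 0.0055956*I)
H - Z = (36/12713 - I*sqrt(20242)/25426) - 1*17783 = (36/12713 - I*sqrt(20242)/25426) - 17783 = -226075243/12713 - I*sqrt(20242)/25426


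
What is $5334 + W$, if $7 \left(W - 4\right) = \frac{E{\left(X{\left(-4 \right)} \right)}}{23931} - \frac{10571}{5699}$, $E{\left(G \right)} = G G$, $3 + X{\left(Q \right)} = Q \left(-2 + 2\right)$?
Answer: $\frac{566202847016}{106075487} \approx 5337.7$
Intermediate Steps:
$X{\left(Q \right)} = -3$ ($X{\left(Q \right)} = -3 + Q \left(-2 + 2\right) = -3 + Q 0 = -3 + 0 = -3$)
$E{\left(G \right)} = G^{2}$
$W = \frac{396199358}{106075487}$ ($W = 4 + \frac{\frac{\left(-3\right)^{2}}{23931} - \frac{10571}{5699}}{7} = 4 + \frac{9 \cdot \frac{1}{23931} - \frac{10571}{5699}}{7} = 4 + \frac{\frac{1}{2659} - \frac{10571}{5699}}{7} = 4 + \frac{1}{7} \left(- \frac{28102590}{15153641}\right) = 4 - \frac{28102590}{106075487} = \frac{396199358}{106075487} \approx 3.7351$)
$5334 + W = 5334 + \frac{396199358}{106075487} = \frac{566202847016}{106075487}$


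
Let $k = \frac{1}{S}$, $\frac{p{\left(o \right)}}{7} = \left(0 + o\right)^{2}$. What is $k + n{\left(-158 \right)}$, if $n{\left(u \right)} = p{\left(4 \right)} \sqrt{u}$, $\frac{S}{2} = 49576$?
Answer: $\frac{1}{99152} + 112 i \sqrt{158} \approx 1.0086 \cdot 10^{-5} + 1407.8 i$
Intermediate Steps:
$S = 99152$ ($S = 2 \cdot 49576 = 99152$)
$p{\left(o \right)} = 7 o^{2}$ ($p{\left(o \right)} = 7 \left(0 + o\right)^{2} = 7 o^{2}$)
$n{\left(u \right)} = 112 \sqrt{u}$ ($n{\left(u \right)} = 7 \cdot 4^{2} \sqrt{u} = 7 \cdot 16 \sqrt{u} = 112 \sqrt{u}$)
$k = \frac{1}{99152} \approx 1.0086 \cdot 10^{-5}$
$k + n{\left(-158 \right)} = \frac{1}{99152} + 112 \sqrt{-158} = \frac{1}{99152} + 112 i \sqrt{158}$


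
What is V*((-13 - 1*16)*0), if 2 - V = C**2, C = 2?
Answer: 0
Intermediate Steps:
V = -2 (V = 2 - 1*2**2 = 2 - 1*4 = 2 - 4 = -2)
V*((-13 - 1*16)*0) = -2*(-13 - 1*16)*0 = -2*(-13 - 16)*0 = -(-58)*0 = -2*0 = 0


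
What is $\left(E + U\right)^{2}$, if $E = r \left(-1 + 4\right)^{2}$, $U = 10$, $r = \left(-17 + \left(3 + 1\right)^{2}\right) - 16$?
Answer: $20449$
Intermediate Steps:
$r = -17$ ($r = \left(-17 + 4^{2}\right) - 16 = \left(-17 + 16\right) - 16 = -1 - 16 = -17$)
$E = -153$ ($E = - 17 \left(-1 + 4\right)^{2} = - 17 \cdot 3^{2} = \left(-17\right) 9 = -153$)
$\left(E + U\right)^{2} = \left(-153 + 10\right)^{2} = \left(-143\right)^{2} = 20449$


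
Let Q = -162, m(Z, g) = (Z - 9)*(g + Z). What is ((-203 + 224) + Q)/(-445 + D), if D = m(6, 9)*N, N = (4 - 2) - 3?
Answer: 141/400 ≈ 0.35250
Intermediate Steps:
m(Z, g) = (-9 + Z)*(Z + g)
N = -1 (N = 2 - 3 = -1)
D = 45 (D = (6² - 9*6 - 9*9 + 6*9)*(-1) = (36 - 54 - 81 + 54)*(-1) = -45*(-1) = 45)
((-203 + 224) + Q)/(-445 + D) = ((-203 + 224) - 162)/(-445 + 45) = (21 - 162)/(-400) = -141*(-1/400) = 141/400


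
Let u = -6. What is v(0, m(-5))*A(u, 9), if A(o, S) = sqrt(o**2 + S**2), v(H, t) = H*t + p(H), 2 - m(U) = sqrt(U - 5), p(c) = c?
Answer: 0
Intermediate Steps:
m(U) = 2 - sqrt(-5 + U) (m(U) = 2 - sqrt(U - 5) = 2 - sqrt(-5 + U))
v(H, t) = H + H*t (v(H, t) = H*t + H = H + H*t)
A(o, S) = sqrt(S**2 + o**2)
v(0, m(-5))*A(u, 9) = (0*(1 + (2 - sqrt(-5 - 5))))*sqrt(9**2 + (-6)**2) = (0*(1 + (2 - sqrt(-10))))*sqrt(81 + 36) = (0*(1 + (2 - I*sqrt(10))))*sqrt(117) = (0*(1 + (2 - I*sqrt(10))))*(3*sqrt(13)) = (0*(3 - I*sqrt(10)))*(3*sqrt(13)) = 0*(3*sqrt(13)) = 0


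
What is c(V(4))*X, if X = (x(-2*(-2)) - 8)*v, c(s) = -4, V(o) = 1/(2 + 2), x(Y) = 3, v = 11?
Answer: 220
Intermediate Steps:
V(o) = ¼ (V(o) = 1/4 = ¼)
X = -55 (X = (3 - 8)*11 = -5*11 = -55)
c(V(4))*X = -4*(-55) = 220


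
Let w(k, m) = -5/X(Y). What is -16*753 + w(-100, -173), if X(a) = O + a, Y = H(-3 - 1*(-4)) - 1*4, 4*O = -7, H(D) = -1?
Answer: -325276/27 ≈ -12047.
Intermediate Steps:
O = -7/4 (O = (¼)*(-7) = -7/4 ≈ -1.7500)
Y = -5 (Y = -1 - 1*4 = -1 - 4 = -5)
X(a) = -7/4 + a
w(k, m) = 20/27 (w(k, m) = -5/(-7/4 - 5) = -5/(-27/4) = -5*(-4/27) = 20/27)
-16*753 + w(-100, -173) = -16*753 + 20/27 = -12048 + 20/27 = -325276/27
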